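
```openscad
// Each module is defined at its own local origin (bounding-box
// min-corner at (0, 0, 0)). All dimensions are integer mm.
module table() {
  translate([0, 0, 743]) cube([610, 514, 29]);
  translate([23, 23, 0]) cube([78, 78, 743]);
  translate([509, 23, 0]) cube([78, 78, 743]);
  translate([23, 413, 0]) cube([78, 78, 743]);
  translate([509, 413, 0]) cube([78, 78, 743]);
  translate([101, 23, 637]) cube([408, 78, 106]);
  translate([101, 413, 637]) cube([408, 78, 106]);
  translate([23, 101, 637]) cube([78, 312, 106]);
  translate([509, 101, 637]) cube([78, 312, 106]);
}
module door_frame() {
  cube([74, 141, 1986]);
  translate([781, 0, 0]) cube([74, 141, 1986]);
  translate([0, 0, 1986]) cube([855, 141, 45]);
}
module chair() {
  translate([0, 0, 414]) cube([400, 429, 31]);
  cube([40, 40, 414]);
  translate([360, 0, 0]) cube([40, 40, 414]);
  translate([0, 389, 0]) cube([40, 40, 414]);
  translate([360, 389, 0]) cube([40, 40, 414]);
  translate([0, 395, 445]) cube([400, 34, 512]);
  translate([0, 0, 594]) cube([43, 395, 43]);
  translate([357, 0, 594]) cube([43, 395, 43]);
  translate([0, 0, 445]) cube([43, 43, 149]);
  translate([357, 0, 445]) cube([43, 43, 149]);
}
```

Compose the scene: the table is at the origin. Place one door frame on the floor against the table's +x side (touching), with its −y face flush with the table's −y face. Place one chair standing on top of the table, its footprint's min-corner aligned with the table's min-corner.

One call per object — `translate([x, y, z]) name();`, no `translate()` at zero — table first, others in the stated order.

table();
translate([610, 0, 0]) door_frame();
translate([0, 0, 772]) chair();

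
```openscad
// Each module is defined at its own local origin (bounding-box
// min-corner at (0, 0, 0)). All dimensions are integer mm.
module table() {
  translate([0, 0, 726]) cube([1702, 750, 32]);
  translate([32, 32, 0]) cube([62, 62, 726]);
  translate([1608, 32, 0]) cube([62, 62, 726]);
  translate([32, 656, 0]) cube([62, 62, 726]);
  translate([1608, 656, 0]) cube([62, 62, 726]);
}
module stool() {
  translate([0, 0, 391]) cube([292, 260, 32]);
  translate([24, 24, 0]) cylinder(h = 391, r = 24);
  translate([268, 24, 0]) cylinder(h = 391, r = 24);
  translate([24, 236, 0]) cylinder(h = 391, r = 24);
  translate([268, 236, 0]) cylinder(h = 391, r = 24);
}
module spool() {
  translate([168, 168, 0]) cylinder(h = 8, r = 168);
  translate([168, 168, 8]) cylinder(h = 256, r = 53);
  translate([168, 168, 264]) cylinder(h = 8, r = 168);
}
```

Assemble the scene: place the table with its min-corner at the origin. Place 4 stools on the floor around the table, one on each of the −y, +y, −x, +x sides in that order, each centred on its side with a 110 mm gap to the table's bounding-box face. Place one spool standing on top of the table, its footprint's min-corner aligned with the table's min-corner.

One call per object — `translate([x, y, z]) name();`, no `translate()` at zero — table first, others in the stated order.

table();
translate([705, -370, 0]) stool();
translate([705, 860, 0]) stool();
translate([-402, 245, 0]) stool();
translate([1812, 245, 0]) stool();
translate([0, 0, 758]) spool();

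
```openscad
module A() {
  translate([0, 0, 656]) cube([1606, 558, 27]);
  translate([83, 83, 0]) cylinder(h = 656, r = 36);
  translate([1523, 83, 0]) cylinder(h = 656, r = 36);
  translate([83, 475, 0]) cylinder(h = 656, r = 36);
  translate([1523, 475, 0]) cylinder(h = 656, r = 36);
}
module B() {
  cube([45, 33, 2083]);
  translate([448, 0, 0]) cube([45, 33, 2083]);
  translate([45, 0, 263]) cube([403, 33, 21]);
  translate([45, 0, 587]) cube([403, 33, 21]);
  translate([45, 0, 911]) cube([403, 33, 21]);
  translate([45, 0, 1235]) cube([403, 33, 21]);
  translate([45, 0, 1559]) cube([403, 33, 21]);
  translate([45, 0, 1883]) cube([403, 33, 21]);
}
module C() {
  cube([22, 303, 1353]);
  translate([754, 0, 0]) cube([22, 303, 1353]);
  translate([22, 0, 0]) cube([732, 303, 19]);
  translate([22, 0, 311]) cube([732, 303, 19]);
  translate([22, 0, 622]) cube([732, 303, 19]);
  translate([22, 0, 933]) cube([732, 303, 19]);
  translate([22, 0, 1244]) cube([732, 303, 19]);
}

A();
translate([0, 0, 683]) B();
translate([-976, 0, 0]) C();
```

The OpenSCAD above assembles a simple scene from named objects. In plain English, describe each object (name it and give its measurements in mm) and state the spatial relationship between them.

A is a table with a 1606×558 mm rectangular top, 27 mm thick, top surface at z = 683 mm, supported by four round legs of 72 mm diameter, each leg's bounding box inset 47 mm from the nearest pair of top edges, running from the floor.

B is a wooden ladder with two side rails of 45×33 mm section and 2083 mm height, set 493 mm apart overall. Between them run 6 rectangular rungs (33 mm deep, 21 mm thick), front faces flush with the rails' −y face. The bottom of the first rung is 263 mm above the floor and each subsequent rung is 324 mm higher than the one below.

C is a bookshelf 776 mm wide overall, 303 mm deep and 1353 mm tall. The two sides are 22 mm thick vertical panels. 5 horizontal shelves of 19 mm thickness span between the inner faces of the sides; the lowest shelf sits on the floor and shelves are stacked with a clear vertical gap of 292 mm between each pair.

The ladder is on top of the table. The bookshelf is on the floor beside the table on its −x side.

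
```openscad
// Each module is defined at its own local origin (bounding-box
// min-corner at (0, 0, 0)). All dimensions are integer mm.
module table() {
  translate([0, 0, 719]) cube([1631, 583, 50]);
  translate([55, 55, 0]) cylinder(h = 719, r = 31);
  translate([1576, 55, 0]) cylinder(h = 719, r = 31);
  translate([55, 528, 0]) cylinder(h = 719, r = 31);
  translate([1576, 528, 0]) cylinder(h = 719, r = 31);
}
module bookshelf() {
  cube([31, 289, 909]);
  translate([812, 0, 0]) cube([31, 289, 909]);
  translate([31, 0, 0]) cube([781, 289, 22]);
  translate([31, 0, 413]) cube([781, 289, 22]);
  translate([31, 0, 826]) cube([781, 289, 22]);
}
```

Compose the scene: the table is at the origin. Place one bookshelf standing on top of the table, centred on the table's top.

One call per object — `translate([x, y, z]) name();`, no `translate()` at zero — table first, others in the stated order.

table();
translate([394, 147, 769]) bookshelf();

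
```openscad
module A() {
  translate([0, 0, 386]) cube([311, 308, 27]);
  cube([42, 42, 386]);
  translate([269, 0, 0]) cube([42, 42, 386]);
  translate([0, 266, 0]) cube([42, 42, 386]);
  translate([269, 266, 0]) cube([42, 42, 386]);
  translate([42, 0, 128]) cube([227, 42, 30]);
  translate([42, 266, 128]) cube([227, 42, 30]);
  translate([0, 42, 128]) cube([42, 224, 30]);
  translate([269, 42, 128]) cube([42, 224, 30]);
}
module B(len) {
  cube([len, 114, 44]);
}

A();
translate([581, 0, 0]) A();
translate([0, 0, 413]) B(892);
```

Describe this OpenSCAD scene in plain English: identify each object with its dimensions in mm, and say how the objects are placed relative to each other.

A is a four-legged stool. The seat is a 311×308×27 mm slab whose top surface is at z = 413 mm; four square legs, each 42×42 mm in cross-section, run from the floor (z = 0) to the underside of the seat, each flush with a corner of the seat. Four stretchers, 42 mm wide and 30 mm tall, connect adjacent legs with their undersides at z = 128 mm, each running between the inner faces of the legs it joins and aligned with the legs' outer faces on the other axis.

B is a rectangular beam 892 mm long (x), 114 mm deep (y), 44 mm thick (z).

The beam spans the tops of two stools placed 270 mm apart, resting at z = 413 mm.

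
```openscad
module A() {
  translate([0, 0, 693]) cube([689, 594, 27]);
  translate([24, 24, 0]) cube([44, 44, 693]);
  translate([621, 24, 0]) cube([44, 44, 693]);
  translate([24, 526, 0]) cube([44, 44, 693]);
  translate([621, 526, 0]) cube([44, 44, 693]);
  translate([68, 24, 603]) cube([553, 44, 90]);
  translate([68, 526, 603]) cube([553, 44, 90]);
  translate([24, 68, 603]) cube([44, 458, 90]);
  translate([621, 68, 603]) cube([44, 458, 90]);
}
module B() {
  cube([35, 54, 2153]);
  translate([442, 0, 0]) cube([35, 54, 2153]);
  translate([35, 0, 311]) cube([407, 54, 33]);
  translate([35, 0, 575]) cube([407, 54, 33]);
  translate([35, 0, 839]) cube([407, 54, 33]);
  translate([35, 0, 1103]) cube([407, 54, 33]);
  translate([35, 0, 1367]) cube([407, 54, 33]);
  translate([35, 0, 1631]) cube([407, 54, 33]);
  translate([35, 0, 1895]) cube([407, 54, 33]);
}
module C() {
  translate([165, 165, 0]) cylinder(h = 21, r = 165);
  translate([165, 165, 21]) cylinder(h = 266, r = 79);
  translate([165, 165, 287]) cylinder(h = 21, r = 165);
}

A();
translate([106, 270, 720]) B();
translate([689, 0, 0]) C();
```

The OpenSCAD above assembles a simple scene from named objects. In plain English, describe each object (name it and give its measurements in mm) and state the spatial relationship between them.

A is a table: top 689 mm (x) × 594 mm (y), 27 mm thick, upper face at z = 720 mm, on four 44×44 mm square legs, each inset 24 mm from the nearest pair of top edges, running from z = 0 to the bottom of the top. Four apron rails, 44 mm thick and 90 mm tall, run between adjacent legs with their top edges flush with the underside of the top and their outer faces flush with the legs' outer faces.

B is a wooden ladder with two side rails of 35×54 mm section and 2153 mm height, set 477 mm apart overall. Between them run 7 rectangular rungs (54 mm deep, 33 mm thick), front faces flush with the rails' −y face. The bottom of the first rung is 311 mm above the floor and each subsequent rung is 264 mm higher than the one below.

C is a spool: two coaxial disc flanges of radius 165 mm and thickness 21 mm, joined by a core cylinder of radius 79 mm and height 266 mm. The lower flange rests on z = 0 and the three cylinders share a vertical axis.

The ladder is on top of the table, centred. The spool is against the table's +x side, with their −y faces flush.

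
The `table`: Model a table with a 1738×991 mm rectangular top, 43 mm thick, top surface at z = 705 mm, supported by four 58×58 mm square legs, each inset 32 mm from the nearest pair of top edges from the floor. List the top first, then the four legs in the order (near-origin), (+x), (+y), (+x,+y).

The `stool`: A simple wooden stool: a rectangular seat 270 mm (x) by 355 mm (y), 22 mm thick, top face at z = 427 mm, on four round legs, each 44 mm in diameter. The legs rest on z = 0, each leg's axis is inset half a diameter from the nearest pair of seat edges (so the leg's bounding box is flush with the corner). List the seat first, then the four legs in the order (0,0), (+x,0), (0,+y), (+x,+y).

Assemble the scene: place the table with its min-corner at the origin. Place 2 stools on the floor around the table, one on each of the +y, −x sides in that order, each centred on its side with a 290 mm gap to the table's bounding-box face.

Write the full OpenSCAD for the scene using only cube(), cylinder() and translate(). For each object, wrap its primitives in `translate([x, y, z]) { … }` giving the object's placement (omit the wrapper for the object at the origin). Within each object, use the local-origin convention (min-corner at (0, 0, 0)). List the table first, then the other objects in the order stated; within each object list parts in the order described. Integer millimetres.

translate([0, 0, 662]) cube([1738, 991, 43]);
translate([32, 32, 0]) cube([58, 58, 662]);
translate([1648, 32, 0]) cube([58, 58, 662]);
translate([32, 901, 0]) cube([58, 58, 662]);
translate([1648, 901, 0]) cube([58, 58, 662]);
translate([734, 1281, 0]) {
  translate([0, 0, 405]) cube([270, 355, 22]);
  translate([22, 22, 0]) cylinder(h = 405, r = 22);
  translate([248, 22, 0]) cylinder(h = 405, r = 22);
  translate([22, 333, 0]) cylinder(h = 405, r = 22);
  translate([248, 333, 0]) cylinder(h = 405, r = 22);
}
translate([-560, 318, 0]) {
  translate([0, 0, 405]) cube([270, 355, 22]);
  translate([22, 22, 0]) cylinder(h = 405, r = 22);
  translate([248, 22, 0]) cylinder(h = 405, r = 22);
  translate([22, 333, 0]) cylinder(h = 405, r = 22);
  translate([248, 333, 0]) cylinder(h = 405, r = 22);
}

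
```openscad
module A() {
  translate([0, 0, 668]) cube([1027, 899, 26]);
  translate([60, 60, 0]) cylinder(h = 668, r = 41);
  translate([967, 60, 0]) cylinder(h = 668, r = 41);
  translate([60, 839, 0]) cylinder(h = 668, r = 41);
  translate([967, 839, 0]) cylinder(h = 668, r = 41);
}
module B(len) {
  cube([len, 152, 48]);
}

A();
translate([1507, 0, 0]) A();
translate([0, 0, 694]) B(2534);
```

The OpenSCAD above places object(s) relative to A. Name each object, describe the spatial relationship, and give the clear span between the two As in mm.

A is a table. B is a beam. A beam spans the tops of two tables. The clear span between the two tables is 480 mm.

Second table starts at x = 1507; first ends at x = 1027; clear span = 1507 − 1027 = 480 mm.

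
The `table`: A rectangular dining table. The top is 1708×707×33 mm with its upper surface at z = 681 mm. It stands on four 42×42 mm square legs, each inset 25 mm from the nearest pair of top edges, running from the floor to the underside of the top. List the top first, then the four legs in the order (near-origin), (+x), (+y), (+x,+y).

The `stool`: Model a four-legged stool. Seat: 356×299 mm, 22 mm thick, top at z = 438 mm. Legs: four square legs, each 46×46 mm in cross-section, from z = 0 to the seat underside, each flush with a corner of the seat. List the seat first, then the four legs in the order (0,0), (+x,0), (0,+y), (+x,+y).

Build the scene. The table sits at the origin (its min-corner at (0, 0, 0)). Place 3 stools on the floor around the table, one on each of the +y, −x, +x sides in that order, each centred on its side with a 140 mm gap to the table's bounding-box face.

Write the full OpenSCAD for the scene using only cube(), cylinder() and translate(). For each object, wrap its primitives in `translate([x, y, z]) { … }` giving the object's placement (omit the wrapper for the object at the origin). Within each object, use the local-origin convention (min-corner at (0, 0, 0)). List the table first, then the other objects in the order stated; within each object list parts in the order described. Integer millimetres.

translate([0, 0, 648]) cube([1708, 707, 33]);
translate([25, 25, 0]) cube([42, 42, 648]);
translate([1641, 25, 0]) cube([42, 42, 648]);
translate([25, 640, 0]) cube([42, 42, 648]);
translate([1641, 640, 0]) cube([42, 42, 648]);
translate([676, 847, 0]) {
  translate([0, 0, 416]) cube([356, 299, 22]);
  cube([46, 46, 416]);
  translate([310, 0, 0]) cube([46, 46, 416]);
  translate([0, 253, 0]) cube([46, 46, 416]);
  translate([310, 253, 0]) cube([46, 46, 416]);
}
translate([-496, 204, 0]) {
  translate([0, 0, 416]) cube([356, 299, 22]);
  cube([46, 46, 416]);
  translate([310, 0, 0]) cube([46, 46, 416]);
  translate([0, 253, 0]) cube([46, 46, 416]);
  translate([310, 253, 0]) cube([46, 46, 416]);
}
translate([1848, 204, 0]) {
  translate([0, 0, 416]) cube([356, 299, 22]);
  cube([46, 46, 416]);
  translate([310, 0, 0]) cube([46, 46, 416]);
  translate([0, 253, 0]) cube([46, 46, 416]);
  translate([310, 253, 0]) cube([46, 46, 416]);
}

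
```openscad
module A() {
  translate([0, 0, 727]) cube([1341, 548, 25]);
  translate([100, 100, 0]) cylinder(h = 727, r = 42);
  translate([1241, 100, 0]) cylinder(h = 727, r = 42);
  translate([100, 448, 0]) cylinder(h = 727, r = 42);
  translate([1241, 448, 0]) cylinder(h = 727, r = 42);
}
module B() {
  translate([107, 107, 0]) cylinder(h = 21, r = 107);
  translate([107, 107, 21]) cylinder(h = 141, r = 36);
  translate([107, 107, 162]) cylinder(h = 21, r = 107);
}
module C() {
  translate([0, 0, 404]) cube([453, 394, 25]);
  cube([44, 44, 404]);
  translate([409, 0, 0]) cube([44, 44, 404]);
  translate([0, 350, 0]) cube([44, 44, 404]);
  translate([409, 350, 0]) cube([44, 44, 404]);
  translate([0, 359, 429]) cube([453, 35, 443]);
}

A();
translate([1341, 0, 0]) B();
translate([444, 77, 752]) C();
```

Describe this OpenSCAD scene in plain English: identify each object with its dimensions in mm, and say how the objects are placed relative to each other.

A is a table with a 1341×548 mm rectangular top, 25 mm thick, top surface at z = 752 mm, supported by four round legs of 84 mm diameter, each leg's bounding box inset 58 mm from the nearest pair of top edges, running from the floor.

B is a spool: two coaxial disc flanges of radius 107 mm and thickness 21 mm, joined by a core cylinder of radius 36 mm and height 141 mm. The lower flange rests on z = 0 and the three cylinders share a vertical axis.

C is a chair: 453×394 mm seat, 25 mm thick, top at z = 429 mm, on four 44 mm square corner legs flush with the seat edges. A 35 mm thick backrest slab spans the full seat width, extending 443 mm above the seat top, its back face flush with the seat's +y edge.

The spool is against the table's +x side, with their −y faces flush. The chair is on top of the table, centred.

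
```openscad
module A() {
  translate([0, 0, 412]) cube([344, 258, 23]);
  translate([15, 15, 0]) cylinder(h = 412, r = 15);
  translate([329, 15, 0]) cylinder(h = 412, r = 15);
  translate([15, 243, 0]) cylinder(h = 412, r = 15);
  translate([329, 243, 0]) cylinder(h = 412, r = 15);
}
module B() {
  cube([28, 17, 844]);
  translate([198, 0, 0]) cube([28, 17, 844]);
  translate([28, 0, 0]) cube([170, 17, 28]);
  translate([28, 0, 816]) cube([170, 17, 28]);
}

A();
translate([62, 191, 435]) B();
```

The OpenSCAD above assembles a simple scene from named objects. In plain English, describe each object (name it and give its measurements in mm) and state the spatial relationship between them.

A is a four-legged stool. The seat is a 344×258×23 mm slab whose top surface is at z = 435 mm; four round legs, each 30 mm in diameter, run from the floor (z = 0) to the underside of the seat, each leg's axis is inset half a diameter from the nearest pair of seat edges (so the leg's bounding box is flush with the corner).

B is a rectangular picture frame lying in the x–z plane (depth along y). The opening is 170 mm wide (x) by 788 mm tall (z), surrounded by a border 28 mm wide on all four sides. The frame is 17 mm deep and is made of two full-height vertical stiles with two horizontal rails fitted between them.

The picture frame is on top of the stool.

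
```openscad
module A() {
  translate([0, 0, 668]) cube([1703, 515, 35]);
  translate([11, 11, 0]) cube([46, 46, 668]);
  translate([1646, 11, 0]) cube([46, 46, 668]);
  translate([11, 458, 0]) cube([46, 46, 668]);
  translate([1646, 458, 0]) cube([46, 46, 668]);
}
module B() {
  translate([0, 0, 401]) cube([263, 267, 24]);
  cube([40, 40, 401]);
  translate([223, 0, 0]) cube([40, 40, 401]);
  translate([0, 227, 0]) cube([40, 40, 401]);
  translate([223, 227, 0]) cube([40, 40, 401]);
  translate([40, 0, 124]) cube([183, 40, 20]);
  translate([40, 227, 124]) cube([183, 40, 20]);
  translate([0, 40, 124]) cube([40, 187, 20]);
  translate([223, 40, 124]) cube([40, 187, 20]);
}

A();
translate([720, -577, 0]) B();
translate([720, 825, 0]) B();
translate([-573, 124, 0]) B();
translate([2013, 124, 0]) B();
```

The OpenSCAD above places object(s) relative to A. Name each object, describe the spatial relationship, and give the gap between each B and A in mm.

Each stool's nearest face is 310 mm from the table's bounding box.

A is a table. B is a stool. Four stools sit around the table at the −y, +y, −x, +x sides. The gap between each stool and the table is 310 mm.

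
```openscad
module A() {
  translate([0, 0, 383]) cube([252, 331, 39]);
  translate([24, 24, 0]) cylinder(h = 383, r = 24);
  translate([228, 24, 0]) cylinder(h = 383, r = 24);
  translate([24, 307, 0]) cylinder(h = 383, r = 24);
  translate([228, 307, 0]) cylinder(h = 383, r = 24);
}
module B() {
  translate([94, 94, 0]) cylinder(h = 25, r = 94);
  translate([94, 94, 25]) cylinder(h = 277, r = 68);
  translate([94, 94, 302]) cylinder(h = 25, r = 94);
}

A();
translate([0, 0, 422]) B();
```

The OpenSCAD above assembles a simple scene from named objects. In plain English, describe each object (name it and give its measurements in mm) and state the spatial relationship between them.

A is a four-legged stool. The seat is 252×331 mm, 39 mm thick, top at z = 422 mm. It stands on four round legs, each 48 mm in diameter, from z = 0 to the seat underside, each leg's axis is inset half a diameter from the nearest pair of seat edges (so the leg's bounding box is flush with the corner).

B is a spool: two coaxial disc flanges of radius 94 mm and thickness 25 mm, joined by a core cylinder of radius 68 mm and height 277 mm. The lower flange rests on z = 0 and the three cylinders share a vertical axis.

The spool is on top of the stool.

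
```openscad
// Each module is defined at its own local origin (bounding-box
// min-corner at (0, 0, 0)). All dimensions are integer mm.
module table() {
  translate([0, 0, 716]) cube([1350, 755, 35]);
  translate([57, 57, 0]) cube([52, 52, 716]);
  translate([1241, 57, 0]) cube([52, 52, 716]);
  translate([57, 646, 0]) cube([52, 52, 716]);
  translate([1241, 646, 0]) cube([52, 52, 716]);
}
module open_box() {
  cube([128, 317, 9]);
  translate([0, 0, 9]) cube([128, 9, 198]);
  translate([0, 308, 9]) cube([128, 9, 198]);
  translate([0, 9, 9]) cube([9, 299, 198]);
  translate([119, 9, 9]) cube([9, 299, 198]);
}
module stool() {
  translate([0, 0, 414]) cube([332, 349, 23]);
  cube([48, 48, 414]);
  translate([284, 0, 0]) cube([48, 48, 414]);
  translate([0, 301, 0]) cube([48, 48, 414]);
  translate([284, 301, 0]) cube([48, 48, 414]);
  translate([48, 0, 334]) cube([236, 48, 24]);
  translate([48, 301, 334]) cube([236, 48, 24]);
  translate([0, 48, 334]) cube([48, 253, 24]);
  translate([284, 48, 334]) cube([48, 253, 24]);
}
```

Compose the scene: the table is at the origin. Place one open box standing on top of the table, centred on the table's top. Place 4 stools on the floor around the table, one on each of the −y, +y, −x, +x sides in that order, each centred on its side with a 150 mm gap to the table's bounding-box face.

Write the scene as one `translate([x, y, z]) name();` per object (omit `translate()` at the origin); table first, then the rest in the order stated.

table();
translate([611, 219, 751]) open_box();
translate([509, -499, 0]) stool();
translate([509, 905, 0]) stool();
translate([-482, 203, 0]) stool();
translate([1500, 203, 0]) stool();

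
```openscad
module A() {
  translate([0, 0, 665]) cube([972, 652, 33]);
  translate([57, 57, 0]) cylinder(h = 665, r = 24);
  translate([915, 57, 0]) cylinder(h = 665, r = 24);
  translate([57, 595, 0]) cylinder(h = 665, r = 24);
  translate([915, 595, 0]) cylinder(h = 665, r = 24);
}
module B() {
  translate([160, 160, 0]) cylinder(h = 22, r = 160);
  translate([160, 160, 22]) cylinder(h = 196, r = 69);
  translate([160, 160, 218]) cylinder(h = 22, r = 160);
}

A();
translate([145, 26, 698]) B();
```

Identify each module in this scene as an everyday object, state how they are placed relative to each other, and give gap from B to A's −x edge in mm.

A is a table. B is a spool. The spool is on top of the table. The gap from the spool to the table's −x edge is 145 mm.

The spool's min-x is at 145; the table's min-x is 0; gap = 145 mm.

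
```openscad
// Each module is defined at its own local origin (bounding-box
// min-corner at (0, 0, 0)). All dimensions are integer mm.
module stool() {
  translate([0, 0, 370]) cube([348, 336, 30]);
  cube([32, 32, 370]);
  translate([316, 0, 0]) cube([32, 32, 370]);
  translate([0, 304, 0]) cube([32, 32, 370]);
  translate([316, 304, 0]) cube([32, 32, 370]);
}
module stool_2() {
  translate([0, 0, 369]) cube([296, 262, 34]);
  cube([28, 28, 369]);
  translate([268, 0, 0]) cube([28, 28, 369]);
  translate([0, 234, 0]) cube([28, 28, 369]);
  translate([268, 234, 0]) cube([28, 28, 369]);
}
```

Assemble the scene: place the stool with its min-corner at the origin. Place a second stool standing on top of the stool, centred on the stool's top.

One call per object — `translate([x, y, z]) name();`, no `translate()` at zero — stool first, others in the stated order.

stool();
translate([26, 37, 400]) stool_2();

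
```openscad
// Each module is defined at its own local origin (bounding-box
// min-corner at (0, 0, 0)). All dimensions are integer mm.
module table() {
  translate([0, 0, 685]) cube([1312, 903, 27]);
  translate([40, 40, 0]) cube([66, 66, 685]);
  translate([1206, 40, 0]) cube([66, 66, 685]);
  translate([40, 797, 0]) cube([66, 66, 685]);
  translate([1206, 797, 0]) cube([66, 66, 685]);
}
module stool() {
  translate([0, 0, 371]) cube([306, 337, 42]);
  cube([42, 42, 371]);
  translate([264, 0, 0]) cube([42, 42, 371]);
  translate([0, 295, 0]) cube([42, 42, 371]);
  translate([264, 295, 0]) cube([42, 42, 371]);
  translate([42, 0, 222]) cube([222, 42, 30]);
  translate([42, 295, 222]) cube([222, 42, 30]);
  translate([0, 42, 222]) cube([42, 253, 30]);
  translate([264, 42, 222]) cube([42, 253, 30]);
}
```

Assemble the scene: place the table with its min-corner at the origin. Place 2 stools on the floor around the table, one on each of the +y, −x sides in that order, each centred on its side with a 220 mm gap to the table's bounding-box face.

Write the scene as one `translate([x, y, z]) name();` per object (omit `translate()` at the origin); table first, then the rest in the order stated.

table();
translate([503, 1123, 0]) stool();
translate([-526, 283, 0]) stool();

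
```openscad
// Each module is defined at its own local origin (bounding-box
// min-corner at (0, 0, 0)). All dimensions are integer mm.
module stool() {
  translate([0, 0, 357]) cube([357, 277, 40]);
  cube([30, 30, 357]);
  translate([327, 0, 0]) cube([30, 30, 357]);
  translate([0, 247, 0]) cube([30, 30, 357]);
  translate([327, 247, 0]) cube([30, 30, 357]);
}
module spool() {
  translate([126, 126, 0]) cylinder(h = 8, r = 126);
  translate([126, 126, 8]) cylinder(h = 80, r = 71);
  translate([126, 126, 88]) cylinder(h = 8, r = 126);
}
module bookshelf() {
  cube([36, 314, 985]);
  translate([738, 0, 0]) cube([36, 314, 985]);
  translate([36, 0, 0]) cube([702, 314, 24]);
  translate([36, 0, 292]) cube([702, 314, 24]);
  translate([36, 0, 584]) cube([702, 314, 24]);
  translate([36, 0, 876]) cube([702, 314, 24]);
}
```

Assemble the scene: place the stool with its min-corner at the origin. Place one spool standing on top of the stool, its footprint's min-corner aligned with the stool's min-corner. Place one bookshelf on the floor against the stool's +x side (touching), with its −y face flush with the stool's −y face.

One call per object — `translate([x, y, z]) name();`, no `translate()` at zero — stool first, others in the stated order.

stool();
translate([0, 0, 397]) spool();
translate([357, 0, 0]) bookshelf();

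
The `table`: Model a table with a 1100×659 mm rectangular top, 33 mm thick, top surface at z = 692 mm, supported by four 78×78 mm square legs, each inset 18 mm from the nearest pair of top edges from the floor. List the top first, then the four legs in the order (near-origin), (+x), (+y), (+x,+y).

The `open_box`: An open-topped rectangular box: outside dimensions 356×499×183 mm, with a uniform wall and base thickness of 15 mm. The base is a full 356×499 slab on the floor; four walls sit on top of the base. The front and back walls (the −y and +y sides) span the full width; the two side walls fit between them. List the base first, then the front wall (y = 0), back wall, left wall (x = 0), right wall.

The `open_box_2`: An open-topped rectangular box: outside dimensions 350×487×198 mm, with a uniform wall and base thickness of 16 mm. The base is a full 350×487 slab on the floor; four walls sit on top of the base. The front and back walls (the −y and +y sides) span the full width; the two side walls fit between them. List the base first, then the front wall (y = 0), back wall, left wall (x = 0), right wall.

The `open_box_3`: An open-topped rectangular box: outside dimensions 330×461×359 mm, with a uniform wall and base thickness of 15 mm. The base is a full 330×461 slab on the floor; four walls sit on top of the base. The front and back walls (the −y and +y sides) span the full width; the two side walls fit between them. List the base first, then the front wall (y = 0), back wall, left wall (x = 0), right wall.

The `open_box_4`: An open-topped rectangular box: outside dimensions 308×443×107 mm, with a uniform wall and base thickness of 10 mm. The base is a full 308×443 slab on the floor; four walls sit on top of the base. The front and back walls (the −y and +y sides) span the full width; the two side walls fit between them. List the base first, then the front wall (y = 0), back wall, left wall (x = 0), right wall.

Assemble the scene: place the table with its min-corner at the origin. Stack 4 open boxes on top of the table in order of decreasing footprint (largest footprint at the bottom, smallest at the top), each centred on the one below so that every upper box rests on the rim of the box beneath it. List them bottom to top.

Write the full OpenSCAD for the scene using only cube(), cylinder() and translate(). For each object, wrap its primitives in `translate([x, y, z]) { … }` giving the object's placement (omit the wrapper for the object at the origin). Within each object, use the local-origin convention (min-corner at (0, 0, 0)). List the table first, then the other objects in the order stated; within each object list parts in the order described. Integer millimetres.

translate([0, 0, 659]) cube([1100, 659, 33]);
translate([18, 18, 0]) cube([78, 78, 659]);
translate([1004, 18, 0]) cube([78, 78, 659]);
translate([18, 563, 0]) cube([78, 78, 659]);
translate([1004, 563, 0]) cube([78, 78, 659]);
translate([372, 80, 692]) {
  cube([356, 499, 15]);
  translate([0, 0, 15]) cube([356, 15, 168]);
  translate([0, 484, 15]) cube([356, 15, 168]);
  translate([0, 15, 15]) cube([15, 469, 168]);
  translate([341, 15, 15]) cube([15, 469, 168]);
}
translate([375, 86, 875]) {
  cube([350, 487, 16]);
  translate([0, 0, 16]) cube([350, 16, 182]);
  translate([0, 471, 16]) cube([350, 16, 182]);
  translate([0, 16, 16]) cube([16, 455, 182]);
  translate([334, 16, 16]) cube([16, 455, 182]);
}
translate([385, 99, 1073]) {
  cube([330, 461, 15]);
  translate([0, 0, 15]) cube([330, 15, 344]);
  translate([0, 446, 15]) cube([330, 15, 344]);
  translate([0, 15, 15]) cube([15, 431, 344]);
  translate([315, 15, 15]) cube([15, 431, 344]);
}
translate([396, 108, 1432]) {
  cube([308, 443, 10]);
  translate([0, 0, 10]) cube([308, 10, 97]);
  translate([0, 433, 10]) cube([308, 10, 97]);
  translate([0, 10, 10]) cube([10, 423, 97]);
  translate([298, 10, 10]) cube([10, 423, 97]);
}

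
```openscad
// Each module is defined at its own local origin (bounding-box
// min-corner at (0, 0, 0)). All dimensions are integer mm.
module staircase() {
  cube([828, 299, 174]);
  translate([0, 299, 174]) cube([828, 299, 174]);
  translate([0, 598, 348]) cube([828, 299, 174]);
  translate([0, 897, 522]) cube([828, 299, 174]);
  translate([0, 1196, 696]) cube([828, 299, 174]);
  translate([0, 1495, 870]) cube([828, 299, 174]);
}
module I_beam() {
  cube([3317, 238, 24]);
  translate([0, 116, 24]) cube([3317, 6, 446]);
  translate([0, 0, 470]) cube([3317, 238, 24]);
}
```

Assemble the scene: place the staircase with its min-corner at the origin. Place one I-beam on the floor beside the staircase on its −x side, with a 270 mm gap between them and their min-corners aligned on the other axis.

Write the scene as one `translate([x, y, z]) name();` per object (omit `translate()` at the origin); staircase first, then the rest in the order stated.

staircase();
translate([-3587, 0, 0]) I_beam();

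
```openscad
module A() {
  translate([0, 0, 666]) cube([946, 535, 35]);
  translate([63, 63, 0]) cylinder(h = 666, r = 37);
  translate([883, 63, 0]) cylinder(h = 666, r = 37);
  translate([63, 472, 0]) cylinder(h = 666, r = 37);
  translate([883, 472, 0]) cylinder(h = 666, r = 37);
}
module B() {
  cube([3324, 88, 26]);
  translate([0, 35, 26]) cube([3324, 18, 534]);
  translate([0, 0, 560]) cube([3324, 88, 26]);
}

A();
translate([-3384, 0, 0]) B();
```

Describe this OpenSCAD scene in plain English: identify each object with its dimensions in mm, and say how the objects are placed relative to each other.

A is a rectangular dining table. The top is 946×535×35 mm with its upper surface at z = 701 mm. It stands on four round legs of 74 mm diameter, each leg's bounding box inset 26 mm from the nearest pair of top edges, running from the floor to the underside of the top.

B is an I-beam lying along x, 3324 mm long. Overall section height 586 mm. Two flanges 88 mm wide (y) and 26 mm thick, one on the floor and one at the top; a web 18 mm thick runs between them, centred on the flange width.

The I-beam is on the floor beside the table on its −x side.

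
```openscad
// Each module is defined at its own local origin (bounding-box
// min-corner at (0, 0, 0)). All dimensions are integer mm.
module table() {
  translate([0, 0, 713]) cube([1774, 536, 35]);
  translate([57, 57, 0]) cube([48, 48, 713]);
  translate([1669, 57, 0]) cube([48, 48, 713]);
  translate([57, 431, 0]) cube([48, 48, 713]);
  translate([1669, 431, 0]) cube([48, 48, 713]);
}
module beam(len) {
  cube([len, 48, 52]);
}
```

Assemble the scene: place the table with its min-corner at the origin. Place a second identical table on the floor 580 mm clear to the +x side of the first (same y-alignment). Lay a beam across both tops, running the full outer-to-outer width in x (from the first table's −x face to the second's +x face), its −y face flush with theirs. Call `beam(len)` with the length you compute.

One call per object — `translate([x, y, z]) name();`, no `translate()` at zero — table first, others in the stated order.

table();
translate([2354, 0, 0]) table();
translate([0, 0, 748]) beam(4128);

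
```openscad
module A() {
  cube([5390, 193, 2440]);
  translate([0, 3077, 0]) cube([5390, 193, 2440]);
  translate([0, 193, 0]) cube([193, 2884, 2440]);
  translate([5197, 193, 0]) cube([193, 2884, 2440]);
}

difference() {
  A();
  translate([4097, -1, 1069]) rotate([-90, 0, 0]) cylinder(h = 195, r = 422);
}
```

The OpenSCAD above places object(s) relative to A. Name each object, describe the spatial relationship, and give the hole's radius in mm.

A is a house frame. The house frame has a circular hole through its front wall. The hole's radius is 422 mm.

The subtracted cylinder has r = 422 mm.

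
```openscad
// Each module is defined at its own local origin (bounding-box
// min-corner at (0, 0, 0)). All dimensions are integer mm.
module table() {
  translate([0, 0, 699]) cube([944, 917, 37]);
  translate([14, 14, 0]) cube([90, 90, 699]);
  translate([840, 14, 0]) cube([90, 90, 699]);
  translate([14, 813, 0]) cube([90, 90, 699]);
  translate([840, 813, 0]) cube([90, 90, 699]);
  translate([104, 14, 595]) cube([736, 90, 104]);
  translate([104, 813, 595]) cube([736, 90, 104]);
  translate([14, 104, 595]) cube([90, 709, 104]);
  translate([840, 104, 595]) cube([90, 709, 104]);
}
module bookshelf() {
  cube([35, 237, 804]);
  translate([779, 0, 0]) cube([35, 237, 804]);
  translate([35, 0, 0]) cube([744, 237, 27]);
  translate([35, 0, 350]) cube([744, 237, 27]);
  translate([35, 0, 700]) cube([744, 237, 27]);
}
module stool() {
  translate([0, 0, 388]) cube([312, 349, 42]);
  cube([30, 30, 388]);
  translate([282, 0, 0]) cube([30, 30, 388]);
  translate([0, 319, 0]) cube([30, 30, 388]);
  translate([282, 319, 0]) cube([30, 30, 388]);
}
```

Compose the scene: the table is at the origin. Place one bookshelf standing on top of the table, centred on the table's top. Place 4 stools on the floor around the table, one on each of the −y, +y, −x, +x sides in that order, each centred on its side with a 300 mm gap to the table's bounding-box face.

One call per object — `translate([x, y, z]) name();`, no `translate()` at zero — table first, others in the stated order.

table();
translate([65, 340, 736]) bookshelf();
translate([316, -649, 0]) stool();
translate([316, 1217, 0]) stool();
translate([-612, 284, 0]) stool();
translate([1244, 284, 0]) stool();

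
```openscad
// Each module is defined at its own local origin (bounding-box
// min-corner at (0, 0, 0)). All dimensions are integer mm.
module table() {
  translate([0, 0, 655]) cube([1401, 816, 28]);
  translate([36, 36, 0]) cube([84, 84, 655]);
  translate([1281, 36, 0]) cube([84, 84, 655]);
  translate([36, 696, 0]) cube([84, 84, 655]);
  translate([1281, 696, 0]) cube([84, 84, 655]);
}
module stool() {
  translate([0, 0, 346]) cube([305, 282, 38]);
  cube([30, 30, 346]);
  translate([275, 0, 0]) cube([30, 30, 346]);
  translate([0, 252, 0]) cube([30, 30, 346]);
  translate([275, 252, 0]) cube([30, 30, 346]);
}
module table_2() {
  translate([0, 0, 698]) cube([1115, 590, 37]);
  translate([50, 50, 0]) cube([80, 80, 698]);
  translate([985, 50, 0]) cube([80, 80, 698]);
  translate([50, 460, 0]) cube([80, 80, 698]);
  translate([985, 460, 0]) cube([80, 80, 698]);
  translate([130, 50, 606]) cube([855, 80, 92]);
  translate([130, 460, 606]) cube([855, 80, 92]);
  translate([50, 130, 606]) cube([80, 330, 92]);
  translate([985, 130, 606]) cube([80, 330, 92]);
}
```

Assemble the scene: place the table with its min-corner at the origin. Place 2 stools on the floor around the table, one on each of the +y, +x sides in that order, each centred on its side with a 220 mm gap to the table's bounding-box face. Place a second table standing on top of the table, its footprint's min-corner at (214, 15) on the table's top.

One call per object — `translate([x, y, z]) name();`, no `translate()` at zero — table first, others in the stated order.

table();
translate([548, 1036, 0]) stool();
translate([1621, 267, 0]) stool();
translate([214, 15, 683]) table_2();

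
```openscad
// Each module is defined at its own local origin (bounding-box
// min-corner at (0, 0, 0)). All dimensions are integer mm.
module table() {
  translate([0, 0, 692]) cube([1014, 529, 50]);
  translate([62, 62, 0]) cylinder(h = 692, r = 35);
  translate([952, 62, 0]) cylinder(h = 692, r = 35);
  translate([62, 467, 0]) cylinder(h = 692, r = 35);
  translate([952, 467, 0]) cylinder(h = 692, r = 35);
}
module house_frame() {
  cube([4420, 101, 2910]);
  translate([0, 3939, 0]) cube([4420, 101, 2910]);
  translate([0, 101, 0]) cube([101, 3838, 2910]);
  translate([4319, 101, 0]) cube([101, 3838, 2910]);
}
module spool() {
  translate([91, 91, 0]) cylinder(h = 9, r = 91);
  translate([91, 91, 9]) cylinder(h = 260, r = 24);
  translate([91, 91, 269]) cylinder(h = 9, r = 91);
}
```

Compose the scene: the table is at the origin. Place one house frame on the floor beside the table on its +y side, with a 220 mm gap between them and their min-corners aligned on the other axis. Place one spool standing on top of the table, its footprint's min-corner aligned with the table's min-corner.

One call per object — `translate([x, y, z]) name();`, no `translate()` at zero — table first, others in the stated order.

table();
translate([0, 749, 0]) house_frame();
translate([0, 0, 742]) spool();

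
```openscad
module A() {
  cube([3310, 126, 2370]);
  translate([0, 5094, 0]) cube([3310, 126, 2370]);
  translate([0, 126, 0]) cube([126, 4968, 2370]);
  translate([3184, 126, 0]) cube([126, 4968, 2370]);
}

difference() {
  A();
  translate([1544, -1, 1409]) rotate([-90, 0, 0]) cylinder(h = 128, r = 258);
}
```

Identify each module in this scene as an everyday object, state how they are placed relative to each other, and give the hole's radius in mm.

A is a house frame. The house frame has a circular hole through its front wall. The hole's radius is 258 mm.

The subtracted cylinder has r = 258 mm.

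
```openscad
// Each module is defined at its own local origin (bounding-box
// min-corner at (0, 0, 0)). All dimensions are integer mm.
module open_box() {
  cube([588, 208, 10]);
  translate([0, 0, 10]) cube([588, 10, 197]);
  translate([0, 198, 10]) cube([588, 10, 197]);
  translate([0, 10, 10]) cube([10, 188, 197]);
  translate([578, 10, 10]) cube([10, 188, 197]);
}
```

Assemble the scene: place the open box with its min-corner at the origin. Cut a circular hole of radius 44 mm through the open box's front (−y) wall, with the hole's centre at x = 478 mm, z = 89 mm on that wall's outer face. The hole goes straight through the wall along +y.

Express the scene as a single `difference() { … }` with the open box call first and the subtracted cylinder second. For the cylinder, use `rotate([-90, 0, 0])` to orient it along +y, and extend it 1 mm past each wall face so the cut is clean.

difference() {
  open_box();
  translate([478, -1, 89]) rotate([-90, 0, 0]) cylinder(h = 12, r = 44);
}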